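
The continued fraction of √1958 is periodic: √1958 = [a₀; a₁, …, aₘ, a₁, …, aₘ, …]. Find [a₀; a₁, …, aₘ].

[44; 4, 88]

a₀ = ⌊√1958⌋ = 44.
With m₀=0, d₀=1 and mₖ₊₁ = dₖaₖ − mₖ, dₖ₊₁ = (n − mₖ₊₁²)/dₖ, aₖ₊₁ = ⌊(a₀+mₖ₊₁)/dₖ₊₁⌋:
  k=1: m=44, d=22, a=4
  k=2: m=44, d=1, a=88
d=1 and a=2a₀=88 at k=2, so the next step gives (m, d) = (44, 22) again — its k=1 value — and the period has length 2.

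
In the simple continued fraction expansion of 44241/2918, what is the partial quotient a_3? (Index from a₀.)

44241 = 15·2918 + 471   →  a_0 = 15
2918 = 6·471 + 92   →  a_1 = 6
471 = 5·92 + 11   →  a_2 = 5
92 = 8·11 + 4   →  a_3 = 8

8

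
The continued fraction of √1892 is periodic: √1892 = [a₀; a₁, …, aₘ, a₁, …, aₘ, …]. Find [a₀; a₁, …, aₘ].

a₀ = ⌊√1892⌋ = 43.
With m₀=0, d₀=1 and mₖ₊₁ = dₖaₖ − mₖ, dₖ₊₁ = (n − mₖ₊₁²)/dₖ, aₖ₊₁ = ⌊(a₀+mₖ₊₁)/dₖ₊₁⌋:
  k=1: m=43, d=43, a=2
  k=2: m=43, d=1, a=86
d=1 and a=2a₀=86 at k=2, so the next step gives (m, d) = (43, 43) again — its k=1 value — and the period has length 2.

[43; 2, 86]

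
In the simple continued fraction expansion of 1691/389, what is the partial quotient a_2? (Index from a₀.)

1691 = 4·389 + 135   →  a_0 = 4
389 = 2·135 + 119   →  a_1 = 2
135 = 1·119 + 16   →  a_2 = 1

1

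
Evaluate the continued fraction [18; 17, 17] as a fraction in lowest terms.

Fold from the inside: start with 17/1.
  17 + 1/17 = 290/17
  18 + 17/290 = 5237/290

5237/290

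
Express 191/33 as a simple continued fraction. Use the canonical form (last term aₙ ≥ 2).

[5; 1, 3, 1, 2, 2]

191 = 5·33 + 26
33 = 1·26 + 7
26 = 3·7 + 5
7 = 1·5 + 2
5 = 2·2 + 1
2 = 2·1 + 0  (stop)
So 191/33 = [5; 1, 3, 1, 2, 2].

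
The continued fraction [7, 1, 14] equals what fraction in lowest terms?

Fold from the inside: start with 14/1.
  1 + 1/14 = 15/14
  7 + 14/15 = 119/15

119/15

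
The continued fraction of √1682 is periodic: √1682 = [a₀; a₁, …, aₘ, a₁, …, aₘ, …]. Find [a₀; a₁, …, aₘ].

[41; 82]

a₀ = ⌊√1682⌋ = 41.
With m₀=0, d₀=1 and mₖ₊₁ = dₖaₖ − mₖ, dₖ₊₁ = (n − mₖ₊₁²)/dₖ, aₖ₊₁ = ⌊(a₀+mₖ₊₁)/dₖ₊₁⌋:
  k=1: m=41, d=1, a=82
d=1 and a=2a₀=82 at k=1, so the next step gives (m, d) = (41, 1) again — its k=1 value — and the period has length 1.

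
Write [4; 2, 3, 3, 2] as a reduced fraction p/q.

235/53

Using pₖ = aₖpₖ₋₁ + pₖ₋₂ and qₖ = aₖqₖ₋₁ + qₖ₋₂:
  k=0: a=4, p=4, q=1
  k=1: a=2, p=9, q=2
  k=2: a=3, p=31, q=7
  k=3: a=3, p=102, q=23
  k=4: a=2, p=235, q=53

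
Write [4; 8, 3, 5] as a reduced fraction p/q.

548/133

Fold from the inside: start with 5/1.
  3 + 1/5 = 16/5
  8 + 5/16 = 133/16
  4 + 16/133 = 548/133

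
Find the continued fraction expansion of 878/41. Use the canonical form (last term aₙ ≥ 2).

[21; 2, 2, 2, 3]

878 = 21×41 + 17
41 = 2×17 + 7
17 = 2×7 + 3
7 = 2×3 + 1
3 = 3×1 + 0  (stop)
So 878/41 = [21; 2, 2, 2, 3].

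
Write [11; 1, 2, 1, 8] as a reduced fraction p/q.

411/35

Using pₖ = aₖpₖ₋₁ + pₖ₋₂ and qₖ = aₖqₖ₋₁ + qₖ₋₂:
  k=0: a=11, p=11, q=1
  k=1: a=1, p=12, q=1
  k=2: a=2, p=35, q=3
  k=3: a=1, p=47, q=4
  k=4: a=8, p=411, q=35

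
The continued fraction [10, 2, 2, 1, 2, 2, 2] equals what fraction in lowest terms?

1136/109

Fold from the inside: start with 2/1.
  2 + 1/2 = 5/2
  2 + 2/5 = 12/5
  1 + 5/12 = 17/12
  2 + 12/17 = 46/17
  2 + 17/46 = 109/46
  10 + 46/109 = 1136/109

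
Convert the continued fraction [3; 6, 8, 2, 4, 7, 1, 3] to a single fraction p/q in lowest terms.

Using pₖ = aₖpₖ₋₁ + pₖ₋₂ and qₖ = aₖqₖ₋₁ + qₖ₋₂:
  k=0: a=3, p=3, q=1
  k=1: a=6, p=19, q=6
  k=2: a=8, p=155, q=49
  k=3: a=2, p=329, q=104
  k=4: a=4, p=1471, q=465
  k=5: a=7, p=10626, q=3359
  k=6: a=1, p=12097, q=3824
  k=7: a=3, p=46917, q=14831

46917/14831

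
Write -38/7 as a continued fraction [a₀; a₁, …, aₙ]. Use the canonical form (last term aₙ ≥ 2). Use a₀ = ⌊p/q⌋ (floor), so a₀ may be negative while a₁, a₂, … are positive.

[-6; 1, 1, 3]

-38 = -6·7 + 4
7 = 1·4 + 3
4 = 1·3 + 1
3 = 3·1 + 0  (stop)
So -38/7 = [-6; 1, 1, 3].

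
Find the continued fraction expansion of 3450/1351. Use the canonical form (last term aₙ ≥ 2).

[2; 1, 1, 4, 6, 3, 3, 2]

3450 = 2×1351 + 748
1351 = 1×748 + 603
748 = 1×603 + 145
603 = 4×145 + 23
145 = 6×23 + 7
23 = 3×7 + 2
7 = 3×2 + 1
2 = 2×1 + 0  (stop)
So 3450/1351 = [2; 1, 1, 4, 6, 3, 3, 2].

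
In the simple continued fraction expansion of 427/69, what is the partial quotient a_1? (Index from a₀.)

5

427 = 6·69 + 13   →  a_0 = 6
69 = 5·13 + 4   →  a_1 = 5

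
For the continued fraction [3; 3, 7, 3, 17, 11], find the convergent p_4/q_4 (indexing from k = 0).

Using pₖ = aₖpₖ₋₁ + pₖ₋₂, qₖ = aₖqₖ₋₁ + qₖ₋₂ (with p₋₁=1, p₋₂=0, q₋₁=0, q₋₂=1):
  k=0: a=3, p=3, q=1
  k=1: a=3, p=10, q=3
  k=2: a=7, p=73, q=22
  k=3: a=3, p=229, q=69
  k=4: a=17, p=3966, q=1195

3966/1195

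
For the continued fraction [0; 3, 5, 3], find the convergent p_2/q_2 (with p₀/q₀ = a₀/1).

Using pₖ = aₖpₖ₋₁ + pₖ₋₂, qₖ = aₖqₖ₋₁ + qₖ₋₂ (with p₋₁=1, p₋₂=0, q₋₁=0, q₋₂=1):
  k=0: a=0, p=0, q=1
  k=1: a=3, p=1, q=3
  k=2: a=5, p=5, q=16

5/16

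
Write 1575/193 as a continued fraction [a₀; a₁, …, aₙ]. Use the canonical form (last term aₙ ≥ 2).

[8; 6, 4, 2, 3]

1575 = 8*193 + 31
193 = 6*31 + 7
31 = 4*7 + 3
7 = 2*3 + 1
3 = 3*1 + 0  (stop)
So 1575/193 = [8; 6, 4, 2, 3].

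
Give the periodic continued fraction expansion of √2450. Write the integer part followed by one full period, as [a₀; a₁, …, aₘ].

[49; 2, 98]

a₀ = ⌊√2450⌋ = 49.
With m₀=0, d₀=1 and mₖ₊₁ = dₖaₖ − mₖ, dₖ₊₁ = (n − mₖ₊₁²)/dₖ, aₖ₊₁ = ⌊(a₀+mₖ₊₁)/dₖ₊₁⌋:
  k=1: m=49, d=49, a=2
  k=2: m=49, d=1, a=98
d=1 and a=2a₀=98 at k=2, so the next step gives (m, d) = (49, 49) again — its k=1 value — and the period has length 2.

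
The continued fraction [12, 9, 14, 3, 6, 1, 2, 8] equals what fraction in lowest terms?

Fold from the inside: start with 8/1.
  2 + 1/8 = 17/8
  1 + 8/17 = 25/17
  6 + 17/25 = 167/25
  3 + 25/167 = 526/167
  14 + 167/526 = 7531/526
  9 + 526/7531 = 68305/7531
  12 + 7531/68305 = 827191/68305

827191/68305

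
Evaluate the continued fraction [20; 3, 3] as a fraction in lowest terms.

203/10

Using pₖ = aₖpₖ₋₁ + pₖ₋₂ and qₖ = aₖqₖ₋₁ + qₖ₋₂:
  k=0: a=20, p=20, q=1
  k=1: a=3, p=61, q=3
  k=2: a=3, p=203, q=10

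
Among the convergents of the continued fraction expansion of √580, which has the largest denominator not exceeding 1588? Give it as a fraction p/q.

√580 = [24; 12, 48, …] (period length 2).
Convergents:
  p_0/q_0 = 24/1
  p_1/q_1 = 289/12
  p_2/q_2 = 13896/577
  p_3/q_3 = 167041/6936
q_2 = 577 ≤ 1588 < 6936 = q_3, so the answer is 13896/577.

13896/577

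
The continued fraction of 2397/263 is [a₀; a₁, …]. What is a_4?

3

2397 = 9·263 + 30   →  a_0 = 9
263 = 8·30 + 23   →  a_1 = 8
30 = 1·23 + 7   →  a_2 = 1
23 = 3·7 + 2   →  a_3 = 3
7 = 3·2 + 1   →  a_4 = 3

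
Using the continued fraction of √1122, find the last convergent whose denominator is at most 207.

√1122 = [33; 2, 66, …] (period length 2).
Convergents:
  p_0/q_0 = 33/1
  p_1/q_1 = 67/2
  p_2/q_2 = 4455/133
  p_3/q_3 = 8977/268
q_2 = 133 ≤ 207 < 268 = q_3, so the answer is 4455/133.

4455/133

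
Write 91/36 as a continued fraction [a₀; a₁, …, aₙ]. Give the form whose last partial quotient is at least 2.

91 = 2×36 + 19
36 = 1×19 + 17
19 = 1×17 + 2
17 = 8×2 + 1
2 = 2×1 + 0  (stop)
So 91/36 = [2; 1, 1, 8, 2].

[2; 1, 1, 8, 2]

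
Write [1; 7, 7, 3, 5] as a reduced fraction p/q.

Fold from the inside: start with 5/1.
  3 + 1/5 = 16/5
  7 + 5/16 = 117/16
  7 + 16/117 = 835/117
  1 + 117/835 = 952/835

952/835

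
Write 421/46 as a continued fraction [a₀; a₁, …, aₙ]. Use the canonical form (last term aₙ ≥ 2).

[9; 6, 1, 1, 3]

421 = 9·46 + 7
46 = 6·7 + 4
7 = 1·4 + 3
4 = 1·3 + 1
3 = 3·1 + 0  (stop)
So 421/46 = [9; 6, 1, 1, 3].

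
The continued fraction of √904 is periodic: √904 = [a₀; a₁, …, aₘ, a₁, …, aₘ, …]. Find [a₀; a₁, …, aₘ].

a₀ = ⌊√904⌋ = 30.
With m₀=0, d₀=1 and mₖ₊₁ = dₖaₖ − mₖ, dₖ₊₁ = (n − mₖ₊₁²)/dₖ, aₖ₊₁ = ⌊(a₀+mₖ₊₁)/dₖ₊₁⌋:
  k=1: m=30, d=4, a=15
  k=2: m=30, d=1, a=60
d=1 and a=2a₀=60 at k=2, so the next step gives (m, d) = (30, 4) again — its k=1 value — and the period has length 2.

[30; 15, 60]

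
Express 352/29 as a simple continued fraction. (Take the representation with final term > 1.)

[12; 7, 4]

352 = 12*29 + 4
29 = 7*4 + 1
4 = 4*1 + 0  (stop)
So 352/29 = [12; 7, 4].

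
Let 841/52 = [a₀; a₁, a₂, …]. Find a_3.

3

841 = 16·52 + 9   →  a_0 = 16
52 = 5·9 + 7   →  a_1 = 5
9 = 1·7 + 2   →  a_2 = 1
7 = 3·2 + 1   →  a_3 = 3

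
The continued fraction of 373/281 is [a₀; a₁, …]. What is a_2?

18

373 = 1·281 + 92   →  a_0 = 1
281 = 3·92 + 5   →  a_1 = 3
92 = 18·5 + 2   →  a_2 = 18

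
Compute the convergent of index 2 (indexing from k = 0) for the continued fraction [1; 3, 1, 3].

5/4

Using pₖ = aₖpₖ₋₁ + pₖ₋₂, qₖ = aₖqₖ₋₁ + qₖ₋₂ (with p₋₁=1, p₋₂=0, q₋₁=0, q₋₂=1):
  k=0: a=1, p=1, q=1
  k=1: a=3, p=4, q=3
  k=2: a=1, p=5, q=4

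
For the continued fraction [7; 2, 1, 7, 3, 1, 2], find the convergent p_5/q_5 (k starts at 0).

698/95

Using pₖ = aₖpₖ₋₁ + pₖ₋₂, qₖ = aₖqₖ₋₁ + qₖ₋₂ (with p₋₁=1, p₋₂=0, q₋₁=0, q₋₂=1):
  k=0: a=7, p=7, q=1
  k=1: a=2, p=15, q=2
  k=2: a=1, p=22, q=3
  k=3: a=7, p=169, q=23
  k=4: a=3, p=529, q=72
  k=5: a=1, p=698, q=95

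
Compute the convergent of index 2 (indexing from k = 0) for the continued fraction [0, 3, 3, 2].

Using pₖ = aₖpₖ₋₁ + pₖ₋₂, qₖ = aₖqₖ₋₁ + qₖ₋₂ (with p₋₁=1, p₋₂=0, q₋₁=0, q₋₂=1):
  k=0: a=0, p=0, q=1
  k=1: a=3, p=1, q=3
  k=2: a=3, p=3, q=10

3/10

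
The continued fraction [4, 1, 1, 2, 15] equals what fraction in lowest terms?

Fold from the inside: start with 15/1.
  2 + 1/15 = 31/15
  1 + 15/31 = 46/31
  1 + 31/46 = 77/46
  4 + 46/77 = 354/77

354/77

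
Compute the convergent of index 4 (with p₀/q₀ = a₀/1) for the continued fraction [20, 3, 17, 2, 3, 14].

Using pₖ = aₖpₖ₋₁ + pₖ₋₂, qₖ = aₖqₖ₋₁ + qₖ₋₂ (with p₋₁=1, p₋₂=0, q₋₁=0, q₋₂=1):
  k=0: a=20, p=20, q=1
  k=1: a=3, p=61, q=3
  k=2: a=17, p=1057, q=52
  k=3: a=2, p=2175, q=107
  k=4: a=3, p=7582, q=373

7582/373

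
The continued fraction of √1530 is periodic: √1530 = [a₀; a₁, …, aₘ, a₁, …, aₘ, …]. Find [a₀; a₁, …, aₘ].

a₀ = ⌊√1530⌋ = 39.

[39; 8, 1, 2, 8, 2, 1, 8, 78]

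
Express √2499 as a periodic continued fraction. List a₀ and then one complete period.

[49; 1, 98]

a₀ = ⌊√2499⌋ = 49.
With m₀=0, d₀=1 and mₖ₊₁ = dₖaₖ − mₖ, dₖ₊₁ = (n − mₖ₊₁²)/dₖ, aₖ₊₁ = ⌊(a₀+mₖ₊₁)/dₖ₊₁⌋:
  k=1: m=49, d=98, a=1
  k=2: m=49, d=1, a=98
d=1 and a=2a₀=98 at k=2, so the next step gives (m, d) = (49, 98) again — its k=1 value — and the period has length 2.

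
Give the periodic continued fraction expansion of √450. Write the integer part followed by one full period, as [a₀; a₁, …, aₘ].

[21; 4, 1, 2, 4, 2, 1, 4, 42]

a₀ = ⌊√450⌋ = 21.
With m₀=0, d₀=1 and mₖ₊₁ = dₖaₖ − mₖ, dₖ₊₁ = (n − mₖ₊₁²)/dₖ, aₖ₊₁ = ⌊(a₀+mₖ₊₁)/dₖ₊₁⌋:
  k=1: m=21, d=9, a=4
  k=2: m=15, d=25, a=1
  k=3: m=10, d=14, a=2
  k=4: m=18, d=9, a=4
  k=5: m=18, d=14, a=2
  k=6: m=10, d=25, a=1
  k=7: m=15, d=9, a=4
  k=8: m=21, d=1, a=42
d=1 and a=2a₀=42 at k=8, so the next step gives (m, d) = (21, 9) again — its k=1 value — and the period has length 8.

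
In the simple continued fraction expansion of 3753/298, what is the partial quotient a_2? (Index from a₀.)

1

3753 = 12·298 + 177   →  a_0 = 12
298 = 1·177 + 121   →  a_1 = 1
177 = 1·121 + 56   →  a_2 = 1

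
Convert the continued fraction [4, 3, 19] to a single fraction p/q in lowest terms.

251/58

Using pₖ = aₖpₖ₋₁ + pₖ₋₂ and qₖ = aₖqₖ₋₁ + qₖ₋₂:
  k=0: a=4, p=4, q=1
  k=1: a=3, p=13, q=3
  k=2: a=19, p=251, q=58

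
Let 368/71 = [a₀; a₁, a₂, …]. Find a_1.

368 = 5·71 + 13   →  a_0 = 5
71 = 5·13 + 6   →  a_1 = 5

5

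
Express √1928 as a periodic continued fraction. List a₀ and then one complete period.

[43; 1, 9, 1, 86]

a₀ = ⌊√1928⌋ = 43.
With m₀=0, d₀=1 and mₖ₊₁ = dₖaₖ − mₖ, dₖ₊₁ = (n − mₖ₊₁²)/dₖ, aₖ₊₁ = ⌊(a₀+mₖ₊₁)/dₖ₊₁⌋:
  k=1: m=43, d=79, a=1
  k=2: m=36, d=8, a=9
  k=3: m=36, d=79, a=1
  k=4: m=43, d=1, a=86
d=1 and a=2a₀=86 at k=4, so the next step gives (m, d) = (43, 79) again — its k=1 value — and the period has length 4.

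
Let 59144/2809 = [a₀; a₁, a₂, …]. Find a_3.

6

59144 = 21·2809 + 155   →  a_0 = 21
2809 = 18·155 + 19   →  a_1 = 18
155 = 8·19 + 3   →  a_2 = 8
19 = 6·3 + 1   →  a_3 = 6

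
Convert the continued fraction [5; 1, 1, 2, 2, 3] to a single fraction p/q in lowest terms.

229/41

Fold from the inside: start with 3/1.
  2 + 1/3 = 7/3
  2 + 3/7 = 17/7
  1 + 7/17 = 24/17
  1 + 17/24 = 41/24
  5 + 24/41 = 229/41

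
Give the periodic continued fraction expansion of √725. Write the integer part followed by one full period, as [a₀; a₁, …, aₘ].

[26; 1, 12, 2, 12, 1, 52]

a₀ = ⌊√725⌋ = 26.
With m₀=0, d₀=1 and mₖ₊₁ = dₖaₖ − mₖ, dₖ₊₁ = (n − mₖ₊₁²)/dₖ, aₖ₊₁ = ⌊(a₀+mₖ₊₁)/dₖ₊₁⌋:
  k=1: m=26, d=49, a=1
  k=2: m=23, d=4, a=12
  k=3: m=25, d=25, a=2
  k=4: m=25, d=4, a=12
  k=5: m=23, d=49, a=1
  k=6: m=26, d=1, a=52
d=1 and a=2a₀=52 at k=6, so the next step gives (m, d) = (26, 49) again — its k=1 value — and the period has length 6.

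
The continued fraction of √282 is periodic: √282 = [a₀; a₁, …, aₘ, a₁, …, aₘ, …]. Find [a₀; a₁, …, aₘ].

a₀ = ⌊√282⌋ = 16.
With m₀=0, d₀=1 and mₖ₊₁ = dₖaₖ − mₖ, dₖ₊₁ = (n − mₖ₊₁²)/dₖ, aₖ₊₁ = ⌊(a₀+mₖ₊₁)/dₖ₊₁⌋:
  k=1: m=16, d=26, a=1
  k=2: m=10, d=7, a=3
  k=3: m=11, d=23, a=1
  k=4: m=12, d=6, a=4
  k=5: m=12, d=23, a=1
  k=6: m=11, d=7, a=3
  k=7: m=10, d=26, a=1
  k=8: m=16, d=1, a=32
d=1 and a=2a₀=32 at k=8, so the next step gives (m, d) = (16, 26) again — its k=1 value — and the period has length 8.

[16; 1, 3, 1, 4, 1, 3, 1, 32]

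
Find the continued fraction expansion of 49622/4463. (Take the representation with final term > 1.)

[11; 8, 2, 3, 2, 4, 3, 2]

49622 = 11*4463 + 529
4463 = 8*529 + 231
529 = 2*231 + 67
231 = 3*67 + 30
67 = 2*30 + 7
30 = 4*7 + 2
7 = 3*2 + 1
2 = 2*1 + 0  (stop)
So 49622/4463 = [11; 8, 2, 3, 2, 4, 3, 2].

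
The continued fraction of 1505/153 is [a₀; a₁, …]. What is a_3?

8

1505 = 9·153 + 128   →  a_0 = 9
153 = 1·128 + 25   →  a_1 = 1
128 = 5·25 + 3   →  a_2 = 5
25 = 8·3 + 1   →  a_3 = 8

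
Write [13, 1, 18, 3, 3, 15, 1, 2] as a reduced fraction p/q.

128951/9245

Fold from the inside: start with 2/1.
  1 + 1/2 = 3/2
  15 + 2/3 = 47/3
  3 + 3/47 = 144/47
  3 + 47/144 = 479/144
  18 + 144/479 = 8766/479
  1 + 479/8766 = 9245/8766
  13 + 8766/9245 = 128951/9245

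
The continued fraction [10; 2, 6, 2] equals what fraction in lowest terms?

Fold from the inside: start with 2/1.
  6 + 1/2 = 13/2
  2 + 2/13 = 28/13
  10 + 13/28 = 293/28

293/28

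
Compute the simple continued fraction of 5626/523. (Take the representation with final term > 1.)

5626 = 10·523 + 396
523 = 1·396 + 127
396 = 3·127 + 15
127 = 8·15 + 7
15 = 2·7 + 1
7 = 7·1 + 0  (stop)
So 5626/523 = [10; 1, 3, 8, 2, 7].

[10; 1, 3, 8, 2, 7]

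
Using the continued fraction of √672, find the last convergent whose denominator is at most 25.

√672 = [25; 1, 11, 1, 50, …] (period length 4).
Convergents:
  p_0/q_0 = 25/1
  p_1/q_1 = 26/1
  p_2/q_2 = 311/12
  p_3/q_3 = 337/13
  p_4/q_4 = 17161/662
q_3 = 13 ≤ 25 < 662 = q_4, so the answer is 337/13.

337/13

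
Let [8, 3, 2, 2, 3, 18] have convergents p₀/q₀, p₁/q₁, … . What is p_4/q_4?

Using pₖ = aₖpₖ₋₁ + pₖ₋₂, qₖ = aₖqₖ₋₁ + qₖ₋₂ (with p₋₁=1, p₋₂=0, q₋₁=0, q₋₂=1):
  k=0: a=8, p=8, q=1
  k=1: a=3, p=25, q=3
  k=2: a=2, p=58, q=7
  k=3: a=2, p=141, q=17
  k=4: a=3, p=481, q=58

481/58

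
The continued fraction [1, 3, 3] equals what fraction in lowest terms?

13/10

Fold from the inside: start with 3/1.
  3 + 1/3 = 10/3
  1 + 3/10 = 13/10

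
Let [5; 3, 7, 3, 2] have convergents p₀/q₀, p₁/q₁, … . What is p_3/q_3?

Using pₖ = aₖpₖ₋₁ + pₖ₋₂, qₖ = aₖqₖ₋₁ + qₖ₋₂ (with p₋₁=1, p₋₂=0, q₋₁=0, q₋₂=1):
  k=0: a=5, p=5, q=1
  k=1: a=3, p=16, q=3
  k=2: a=7, p=117, q=22
  k=3: a=3, p=367, q=69

367/69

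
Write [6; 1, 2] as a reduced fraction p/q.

Using pₖ = aₖpₖ₋₁ + pₖ₋₂ and qₖ = aₖqₖ₋₁ + qₖ₋₂:
  k=0: a=6, p=6, q=1
  k=1: a=1, p=7, q=1
  k=2: a=2, p=20, q=3

20/3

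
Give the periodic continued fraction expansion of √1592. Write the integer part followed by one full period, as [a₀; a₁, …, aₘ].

[39; 1, 8, 1, 78]

a₀ = ⌊√1592⌋ = 39.
With m₀=0, d₀=1 and mₖ₊₁ = dₖaₖ − mₖ, dₖ₊₁ = (n − mₖ₊₁²)/dₖ, aₖ₊₁ = ⌊(a₀+mₖ₊₁)/dₖ₊₁⌋:
  k=1: m=39, d=71, a=1
  k=2: m=32, d=8, a=8
  k=3: m=32, d=71, a=1
  k=4: m=39, d=1, a=78
d=1 and a=2a₀=78 at k=4, so the next step gives (m, d) = (39, 71) again — its k=1 value — and the period has length 4.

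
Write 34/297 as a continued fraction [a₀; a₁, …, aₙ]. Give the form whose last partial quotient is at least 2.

34 = 0×297 + 34
297 = 8×34 + 25
34 = 1×25 + 9
25 = 2×9 + 7
9 = 1×7 + 2
7 = 3×2 + 1
2 = 2×1 + 0  (stop)
So 34/297 = [0; 8, 1, 2, 1, 3, 2].

[0; 8, 1, 2, 1, 3, 2]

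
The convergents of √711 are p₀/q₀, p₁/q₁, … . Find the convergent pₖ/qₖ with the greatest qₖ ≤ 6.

80/3

√711 = [26; 1, 1, 1, 52, …] (period length 4).
Convergents:
  p_0/q_0 = 26/1
  p_1/q_1 = 27/1
  p_2/q_2 = 53/2
  p_3/q_3 = 80/3
  p_4/q_4 = 4213/158
q_3 = 3 ≤ 6 < 158 = q_4, so the answer is 80/3.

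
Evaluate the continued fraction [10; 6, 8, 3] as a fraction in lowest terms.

Fold from the inside: start with 3/1.
  8 + 1/3 = 25/3
  6 + 3/25 = 153/25
  10 + 25/153 = 1555/153

1555/153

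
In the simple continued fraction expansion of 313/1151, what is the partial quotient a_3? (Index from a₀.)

313 = 0·1151 + 313   →  a_0 = 0
1151 = 3·313 + 212   →  a_1 = 3
313 = 1·212 + 101   →  a_2 = 1
212 = 2·101 + 10   →  a_3 = 2

2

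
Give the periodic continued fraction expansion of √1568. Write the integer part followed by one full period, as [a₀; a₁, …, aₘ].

[39; 1, 1, 2, 19, 2, 1, 1, 78]

a₀ = ⌊√1568⌋ = 39.
With m₀=0, d₀=1 and mₖ₊₁ = dₖaₖ − mₖ, dₖ₊₁ = (n − mₖ₊₁²)/dₖ, aₖ₊₁ = ⌊(a₀+mₖ₊₁)/dₖ₊₁⌋:
  k=1: m=39, d=47, a=1
  k=2: m=8, d=32, a=1
  k=3: m=24, d=31, a=2
  k=4: m=38, d=4, a=19
  k=5: m=38, d=31, a=2
  k=6: m=24, d=32, a=1
  k=7: m=8, d=47, a=1
  k=8: m=39, d=1, a=78
d=1 and a=2a₀=78 at k=8, so the next step gives (m, d) = (39, 47) again — its k=1 value — and the period has length 8.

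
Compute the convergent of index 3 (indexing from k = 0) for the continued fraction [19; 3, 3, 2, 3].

444/23

Using pₖ = aₖpₖ₋₁ + pₖ₋₂, qₖ = aₖqₖ₋₁ + qₖ₋₂ (with p₋₁=1, p₋₂=0, q₋₁=0, q₋₂=1):
  k=0: a=19, p=19, q=1
  k=1: a=3, p=58, q=3
  k=2: a=3, p=193, q=10
  k=3: a=2, p=444, q=23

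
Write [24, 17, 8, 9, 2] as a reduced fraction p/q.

Fold from the inside: start with 2/1.
  9 + 1/2 = 19/2
  8 + 2/19 = 154/19
  17 + 19/154 = 2637/154
  24 + 154/2637 = 63442/2637

63442/2637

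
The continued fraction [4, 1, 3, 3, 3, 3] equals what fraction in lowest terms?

Fold from the inside: start with 3/1.
  3 + 1/3 = 10/3
  3 + 3/10 = 33/10
  3 + 10/33 = 109/33
  1 + 33/109 = 142/109
  4 + 109/142 = 677/142

677/142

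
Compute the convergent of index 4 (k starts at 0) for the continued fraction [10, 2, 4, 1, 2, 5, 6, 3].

Using pₖ = aₖpₖ₋₁ + pₖ₋₂, qₖ = aₖqₖ₋₁ + qₖ₋₂ (with p₋₁=1, p₋₂=0, q₋₁=0, q₋₂=1):
  k=0: a=10, p=10, q=1
  k=1: a=2, p=21, q=2
  k=2: a=4, p=94, q=9
  k=3: a=1, p=115, q=11
  k=4: a=2, p=324, q=31

324/31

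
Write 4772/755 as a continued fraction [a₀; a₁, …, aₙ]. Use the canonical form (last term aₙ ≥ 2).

[6; 3, 8, 2, 1, 9]

4772 = 6·755 + 242
755 = 3·242 + 29
242 = 8·29 + 10
29 = 2·10 + 9
10 = 1·9 + 1
9 = 9·1 + 0  (stop)
So 4772/755 = [6; 3, 8, 2, 1, 9].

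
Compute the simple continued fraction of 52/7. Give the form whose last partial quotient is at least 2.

52 = 7*7 + 3
7 = 2*3 + 1
3 = 3*1 + 0  (stop)
So 52/7 = [7; 2, 3].

[7; 2, 3]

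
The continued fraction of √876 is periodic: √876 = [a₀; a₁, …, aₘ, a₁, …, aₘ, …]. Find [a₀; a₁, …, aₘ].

a₀ = ⌊√876⌋ = 29.

[29; 1, 1, 2, 14, 2, 1, 1, 58]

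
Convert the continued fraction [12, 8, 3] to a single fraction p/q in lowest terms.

303/25

Fold from the inside: start with 3/1.
  8 + 1/3 = 25/3
  12 + 3/25 = 303/25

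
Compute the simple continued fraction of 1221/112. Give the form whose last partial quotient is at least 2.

1221 = 10*112 + 101
112 = 1*101 + 11
101 = 9*11 + 2
11 = 5*2 + 1
2 = 2*1 + 0  (stop)
So 1221/112 = [10; 1, 9, 5, 2].

[10; 1, 9, 5, 2]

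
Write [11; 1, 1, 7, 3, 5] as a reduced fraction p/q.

2883/250

Fold from the inside: start with 5/1.
  3 + 1/5 = 16/5
  7 + 5/16 = 117/16
  1 + 16/117 = 133/117
  1 + 117/133 = 250/133
  11 + 133/250 = 2883/250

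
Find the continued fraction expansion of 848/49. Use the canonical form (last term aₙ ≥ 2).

[17; 3, 3, 1, 3]

848 = 17·49 + 15
49 = 3·15 + 4
15 = 3·4 + 3
4 = 1·3 + 1
3 = 3·1 + 0  (stop)
So 848/49 = [17; 3, 3, 1, 3].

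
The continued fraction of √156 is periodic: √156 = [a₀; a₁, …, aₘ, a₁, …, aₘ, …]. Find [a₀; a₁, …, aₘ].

[12; 2, 24]

a₀ = ⌊√156⌋ = 12.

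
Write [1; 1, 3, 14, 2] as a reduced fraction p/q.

Using pₖ = aₖpₖ₋₁ + pₖ₋₂ and qₖ = aₖqₖ₋₁ + qₖ₋₂:
  k=0: a=1, p=1, q=1
  k=1: a=1, p=2, q=1
  k=2: a=3, p=7, q=4
  k=3: a=14, p=100, q=57
  k=4: a=2, p=207, q=118

207/118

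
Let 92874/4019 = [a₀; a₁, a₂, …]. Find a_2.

5

92874 = 23·4019 + 437   →  a_0 = 23
4019 = 9·437 + 86   →  a_1 = 9
437 = 5·86 + 7   →  a_2 = 5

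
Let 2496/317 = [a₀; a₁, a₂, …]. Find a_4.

2496 = 7·317 + 277   →  a_0 = 7
317 = 1·277 + 40   →  a_1 = 1
277 = 6·40 + 37   →  a_2 = 6
40 = 1·37 + 3   →  a_3 = 1
37 = 12·3 + 1   →  a_4 = 12

12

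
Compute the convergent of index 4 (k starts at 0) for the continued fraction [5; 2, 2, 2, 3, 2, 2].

Using pₖ = aₖpₖ₋₁ + pₖ₋₂, qₖ = aₖqₖ₋₁ + qₖ₋₂ (with p₋₁=1, p₋₂=0, q₋₁=0, q₋₂=1):
  k=0: a=5, p=5, q=1
  k=1: a=2, p=11, q=2
  k=2: a=2, p=27, q=5
  k=3: a=2, p=65, q=12
  k=4: a=3, p=222, q=41

222/41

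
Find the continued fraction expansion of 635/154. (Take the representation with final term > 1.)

[4; 8, 9, 2]

635 = 4*154 + 19
154 = 8*19 + 2
19 = 9*2 + 1
2 = 2*1 + 0  (stop)
So 635/154 = [4; 8, 9, 2].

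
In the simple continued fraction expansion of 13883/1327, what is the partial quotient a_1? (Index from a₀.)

2

13883 = 10·1327 + 613   →  a_0 = 10
1327 = 2·613 + 101   →  a_1 = 2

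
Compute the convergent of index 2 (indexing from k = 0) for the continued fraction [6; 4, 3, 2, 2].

Using pₖ = aₖpₖ₋₁ + pₖ₋₂, qₖ = aₖqₖ₋₁ + qₖ₋₂ (with p₋₁=1, p₋₂=0, q₋₁=0, q₋₂=1):
  k=0: a=6, p=6, q=1
  k=1: a=4, p=25, q=4
  k=2: a=3, p=81, q=13

81/13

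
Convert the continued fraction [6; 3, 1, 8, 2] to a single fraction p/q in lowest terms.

463/74

Fold from the inside: start with 2/1.
  8 + 1/2 = 17/2
  1 + 2/17 = 19/17
  3 + 17/19 = 74/19
  6 + 19/74 = 463/74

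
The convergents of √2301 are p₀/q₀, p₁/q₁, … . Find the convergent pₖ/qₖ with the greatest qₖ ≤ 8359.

√2301 = [47; 1, 30, 1, 94, …] (period length 4).
Convergents:
  p_0/q_0 = 47/1
  p_1/q_1 = 48/1
  p_2/q_2 = 1487/31
  p_3/q_3 = 1535/32
  p_4/q_4 = 145777/3039
  p_5/q_5 = 147312/3071
  p_6/q_6 = 4565137/95169
q_5 = 3071 ≤ 8359 < 95169 = q_6, so the answer is 147312/3071.

147312/3071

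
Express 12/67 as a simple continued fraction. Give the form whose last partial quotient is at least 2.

[0; 5, 1, 1, 2, 2]

12 = 0·67 + 12
67 = 5·12 + 7
12 = 1·7 + 5
7 = 1·5 + 2
5 = 2·2 + 1
2 = 2·1 + 0  (stop)
So 12/67 = [0; 5, 1, 1, 2, 2].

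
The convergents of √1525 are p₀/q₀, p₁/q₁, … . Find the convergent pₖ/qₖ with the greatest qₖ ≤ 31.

781/20

√1525 = [39; 19, 1, 1, 19, 78, …] (period length 5).
Convergents:
  p_0/q_0 = 39/1
  p_1/q_1 = 742/19
  p_2/q_2 = 781/20
  p_3/q_3 = 1523/39
q_2 = 20 ≤ 31 < 39 = q_3, so the answer is 781/20.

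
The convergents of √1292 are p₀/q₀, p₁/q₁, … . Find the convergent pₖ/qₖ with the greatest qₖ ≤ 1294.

45901/1277

√1292 = [35; 1, 16, 1, 70, …] (period length 4).
Convergents:
  p_0/q_0 = 35/1
  p_1/q_1 = 36/1
  p_2/q_2 = 611/17
  p_3/q_3 = 647/18
  p_4/q_4 = 45901/1277
  p_5/q_5 = 46548/1295
q_4 = 1277 ≤ 1294 < 1295 = q_5, so the answer is 45901/1277.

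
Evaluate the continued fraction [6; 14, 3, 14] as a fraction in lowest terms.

Using pₖ = aₖpₖ₋₁ + pₖ₋₂ and qₖ = aₖqₖ₋₁ + qₖ₋₂:
  k=0: a=6, p=6, q=1
  k=1: a=14, p=85, q=14
  k=2: a=3, p=261, q=43
  k=3: a=14, p=3739, q=616

3739/616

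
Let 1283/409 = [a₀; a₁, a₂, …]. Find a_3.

3

1283 = 3·409 + 56   →  a_0 = 3
409 = 7·56 + 17   →  a_1 = 7
56 = 3·17 + 5   →  a_2 = 3
17 = 3·5 + 2   →  a_3 = 3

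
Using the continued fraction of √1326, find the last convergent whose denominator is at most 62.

1056/29

√1326 = [36; 2, 2, 2, 2, 2, 72, …] (period length 6).
Convergents:
  p_0/q_0 = 36/1
  p_1/q_1 = 73/2
  p_2/q_2 = 182/5
  p_3/q_3 = 437/12
  p_4/q_4 = 1056/29
  p_5/q_5 = 2549/70
q_4 = 29 ≤ 62 < 70 = q_5, so the answer is 1056/29.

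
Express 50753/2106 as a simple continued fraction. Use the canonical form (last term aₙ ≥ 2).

[24; 10, 13, 16]

50753 = 24*2106 + 209
2106 = 10*209 + 16
209 = 13*16 + 1
16 = 16*1 + 0  (stop)
So 50753/2106 = [24; 10, 13, 16].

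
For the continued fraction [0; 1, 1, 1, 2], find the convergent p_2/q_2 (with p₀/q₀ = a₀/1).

Using pₖ = aₖpₖ₋₁ + pₖ₋₂, qₖ = aₖqₖ₋₁ + qₖ₋₂ (with p₋₁=1, p₋₂=0, q₋₁=0, q₋₂=1):
  k=0: a=0, p=0, q=1
  k=1: a=1, p=1, q=1
  k=2: a=1, p=1, q=2

1/2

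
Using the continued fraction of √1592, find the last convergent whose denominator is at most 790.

31481/789

√1592 = [39; 1, 8, 1, 78, …] (period length 4).
Convergents:
  p_0/q_0 = 39/1
  p_1/q_1 = 40/1
  p_2/q_2 = 359/9
  p_3/q_3 = 399/10
  p_4/q_4 = 31481/789
  p_5/q_5 = 31880/799
q_4 = 789 ≤ 790 < 799 = q_5, so the answer is 31481/789.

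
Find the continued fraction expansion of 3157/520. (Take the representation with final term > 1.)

[6; 14, 18, 2]

3157 = 6×520 + 37
520 = 14×37 + 2
37 = 18×2 + 1
2 = 2×1 + 0  (stop)
So 3157/520 = [6; 14, 18, 2].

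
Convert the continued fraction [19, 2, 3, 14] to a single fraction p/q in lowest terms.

Using pₖ = aₖpₖ₋₁ + pₖ₋₂ and qₖ = aₖqₖ₋₁ + qₖ₋₂:
  k=0: a=19, p=19, q=1
  k=1: a=2, p=39, q=2
  k=2: a=3, p=136, q=7
  k=3: a=14, p=1943, q=100

1943/100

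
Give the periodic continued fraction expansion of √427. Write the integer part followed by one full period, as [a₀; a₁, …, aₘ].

[20; 1, 1, 1, 40]

a₀ = ⌊√427⌋ = 20.
With m₀=0, d₀=1 and mₖ₊₁ = dₖaₖ − mₖ, dₖ₊₁ = (n − mₖ₊₁²)/dₖ, aₖ₊₁ = ⌊(a₀+mₖ₊₁)/dₖ₊₁⌋:
  k=1: m=20, d=27, a=1
  k=2: m=7, d=14, a=1
  k=3: m=7, d=27, a=1
  k=4: m=20, d=1, a=40
d=1 and a=2a₀=40 at k=4, so the next step gives (m, d) = (20, 27) again — its k=1 value — and the period has length 4.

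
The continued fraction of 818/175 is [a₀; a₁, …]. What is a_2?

2

818 = 4·175 + 118   →  a_0 = 4
175 = 1·118 + 57   →  a_1 = 1
118 = 2·57 + 4   →  a_2 = 2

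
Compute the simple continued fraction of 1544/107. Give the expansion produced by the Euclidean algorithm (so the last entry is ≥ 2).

1544 = 14×107 + 46
107 = 2×46 + 15
46 = 3×15 + 1
15 = 15×1 + 0  (stop)
So 1544/107 = [14; 2, 3, 15].

[14; 2, 3, 15]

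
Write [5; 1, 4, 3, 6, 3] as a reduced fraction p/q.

1854/319

Using pₖ = aₖpₖ₋₁ + pₖ₋₂ and qₖ = aₖqₖ₋₁ + qₖ₋₂:
  k=0: a=5, p=5, q=1
  k=1: a=1, p=6, q=1
  k=2: a=4, p=29, q=5
  k=3: a=3, p=93, q=16
  k=4: a=6, p=587, q=101
  k=5: a=3, p=1854, q=319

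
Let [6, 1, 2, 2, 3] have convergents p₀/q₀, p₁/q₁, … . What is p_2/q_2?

Using pₖ = aₖpₖ₋₁ + pₖ₋₂, qₖ = aₖqₖ₋₁ + qₖ₋₂ (with p₋₁=1, p₋₂=0, q₋₁=0, q₋₂=1):
  k=0: a=6, p=6, q=1
  k=1: a=1, p=7, q=1
  k=2: a=2, p=20, q=3

20/3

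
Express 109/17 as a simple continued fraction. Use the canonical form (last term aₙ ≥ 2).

109 = 6*17 + 7
17 = 2*7 + 3
7 = 2*3 + 1
3 = 3*1 + 0  (stop)
So 109/17 = [6; 2, 2, 3].

[6; 2, 2, 3]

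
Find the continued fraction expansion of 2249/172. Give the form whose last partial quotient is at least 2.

2249 = 13*172 + 13
172 = 13*13 + 3
13 = 4*3 + 1
3 = 3*1 + 0  (stop)
So 2249/172 = [13; 13, 4, 3].

[13; 13, 4, 3]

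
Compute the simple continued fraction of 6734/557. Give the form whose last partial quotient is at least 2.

6734 = 12*557 + 50
557 = 11*50 + 7
50 = 7*7 + 1
7 = 7*1 + 0  (stop)
So 6734/557 = [12; 11, 7, 7].

[12; 11, 7, 7]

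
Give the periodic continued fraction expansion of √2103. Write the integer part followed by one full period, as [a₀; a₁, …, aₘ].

[45; 1, 6, 15, 6, 1, 90]

a₀ = ⌊√2103⌋ = 45.
With m₀=0, d₀=1 and mₖ₊₁ = dₖaₖ − mₖ, dₖ₊₁ = (n − mₖ₊₁²)/dₖ, aₖ₊₁ = ⌊(a₀+mₖ₊₁)/dₖ₊₁⌋:
  k=1: m=45, d=78, a=1
  k=2: m=33, d=13, a=6
  k=3: m=45, d=6, a=15
  k=4: m=45, d=13, a=6
  k=5: m=33, d=78, a=1
  k=6: m=45, d=1, a=90
d=1 and a=2a₀=90 at k=6, so the next step gives (m, d) = (45, 78) again — its k=1 value — and the period has length 6.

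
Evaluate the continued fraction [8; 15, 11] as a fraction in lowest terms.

Fold from the inside: start with 11/1.
  15 + 1/11 = 166/11
  8 + 11/166 = 1339/166

1339/166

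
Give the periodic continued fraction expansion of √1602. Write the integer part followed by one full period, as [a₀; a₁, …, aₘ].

[40; 40, 80]

a₀ = ⌊√1602⌋ = 40.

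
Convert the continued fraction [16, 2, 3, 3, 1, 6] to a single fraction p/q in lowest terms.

3336/203

Using pₖ = aₖpₖ₋₁ + pₖ₋₂ and qₖ = aₖqₖ₋₁ + qₖ₋₂:
  k=0: a=16, p=16, q=1
  k=1: a=2, p=33, q=2
  k=2: a=3, p=115, q=7
  k=3: a=3, p=378, q=23
  k=4: a=1, p=493, q=30
  k=5: a=6, p=3336, q=203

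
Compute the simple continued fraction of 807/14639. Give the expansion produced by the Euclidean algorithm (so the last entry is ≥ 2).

[0; 18, 7, 7, 16]

807 = 0·14639 + 807
14639 = 18·807 + 113
807 = 7·113 + 16
113 = 7·16 + 1
16 = 16·1 + 0  (stop)
So 807/14639 = [0; 18, 7, 7, 16].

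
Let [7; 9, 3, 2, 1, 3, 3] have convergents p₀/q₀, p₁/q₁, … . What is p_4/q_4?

661/93

Using pₖ = aₖpₖ₋₁ + pₖ₋₂, qₖ = aₖqₖ₋₁ + qₖ₋₂ (with p₋₁=1, p₋₂=0, q₋₁=0, q₋₂=1):
  k=0: a=7, p=7, q=1
  k=1: a=9, p=64, q=9
  k=2: a=3, p=199, q=28
  k=3: a=2, p=462, q=65
  k=4: a=1, p=661, q=93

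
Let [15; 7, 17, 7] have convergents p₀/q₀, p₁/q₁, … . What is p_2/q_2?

1817/120

Using pₖ = aₖpₖ₋₁ + pₖ₋₂, qₖ = aₖqₖ₋₁ + qₖ₋₂ (with p₋₁=1, p₋₂=0, q₋₁=0, q₋₂=1):
  k=0: a=15, p=15, q=1
  k=1: a=7, p=106, q=7
  k=2: a=17, p=1817, q=120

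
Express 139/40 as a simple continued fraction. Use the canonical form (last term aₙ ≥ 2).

[3; 2, 9, 2]

139 = 3*40 + 19
40 = 2*19 + 2
19 = 9*2 + 1
2 = 2*1 + 0  (stop)
So 139/40 = [3; 2, 9, 2].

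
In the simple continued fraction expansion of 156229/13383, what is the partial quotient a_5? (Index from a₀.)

156229 = 11·13383 + 9016   →  a_0 = 11
13383 = 1·9016 + 4367   →  a_1 = 1
9016 = 2·4367 + 282   →  a_2 = 2
4367 = 15·282 + 137   →  a_3 = 15
282 = 2·137 + 8   →  a_4 = 2
137 = 17·8 + 1   →  a_5 = 17

17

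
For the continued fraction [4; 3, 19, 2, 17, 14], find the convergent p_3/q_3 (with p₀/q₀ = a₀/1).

515/119

Using pₖ = aₖpₖ₋₁ + pₖ₋₂, qₖ = aₖqₖ₋₁ + qₖ₋₂ (with p₋₁=1, p₋₂=0, q₋₁=0, q₋₂=1):
  k=0: a=4, p=4, q=1
  k=1: a=3, p=13, q=3
  k=2: a=19, p=251, q=58
  k=3: a=2, p=515, q=119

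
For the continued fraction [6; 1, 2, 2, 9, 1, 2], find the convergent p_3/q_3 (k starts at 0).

47/7

Using pₖ = aₖpₖ₋₁ + pₖ₋₂, qₖ = aₖqₖ₋₁ + qₖ₋₂ (with p₋₁=1, p₋₂=0, q₋₁=0, q₋₂=1):
  k=0: a=6, p=6, q=1
  k=1: a=1, p=7, q=1
  k=2: a=2, p=20, q=3
  k=3: a=2, p=47, q=7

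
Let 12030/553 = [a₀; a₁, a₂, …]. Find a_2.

12030 = 21·553 + 417   →  a_0 = 21
553 = 1·417 + 136   →  a_1 = 1
417 = 3·136 + 9   →  a_2 = 3

3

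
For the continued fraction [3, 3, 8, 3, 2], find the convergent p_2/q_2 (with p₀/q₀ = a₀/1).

Using pₖ = aₖpₖ₋₁ + pₖ₋₂, qₖ = aₖqₖ₋₁ + qₖ₋₂ (with p₋₁=1, p₋₂=0, q₋₁=0, q₋₂=1):
  k=0: a=3, p=3, q=1
  k=1: a=3, p=10, q=3
  k=2: a=8, p=83, q=25

83/25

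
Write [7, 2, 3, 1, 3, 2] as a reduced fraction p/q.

Using pₖ = aₖpₖ₋₁ + pₖ₋₂ and qₖ = aₖqₖ₋₁ + qₖ₋₂:
  k=0: a=7, p=7, q=1
  k=1: a=2, p=15, q=2
  k=2: a=3, p=52, q=7
  k=3: a=1, p=67, q=9
  k=4: a=3, p=253, q=34
  k=5: a=2, p=573, q=77

573/77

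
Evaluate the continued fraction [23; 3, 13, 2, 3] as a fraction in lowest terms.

Fold from the inside: start with 3/1.
  2 + 1/3 = 7/3
  13 + 3/7 = 94/7
  3 + 7/94 = 289/94
  23 + 94/289 = 6741/289

6741/289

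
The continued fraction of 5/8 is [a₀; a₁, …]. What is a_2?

1

5 = 0·8 + 5   →  a_0 = 0
8 = 1·5 + 3   →  a_1 = 1
5 = 1·3 + 2   →  a_2 = 1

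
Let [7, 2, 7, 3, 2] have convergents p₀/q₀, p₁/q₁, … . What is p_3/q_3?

Using pₖ = aₖpₖ₋₁ + pₖ₋₂, qₖ = aₖqₖ₋₁ + qₖ₋₂ (with p₋₁=1, p₋₂=0, q₋₁=0, q₋₂=1):
  k=0: a=7, p=7, q=1
  k=1: a=2, p=15, q=2
  k=2: a=7, p=112, q=15
  k=3: a=3, p=351, q=47

351/47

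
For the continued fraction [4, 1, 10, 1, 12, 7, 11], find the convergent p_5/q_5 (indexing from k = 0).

Using pₖ = aₖpₖ₋₁ + pₖ₋₂, qₖ = aₖqₖ₋₁ + qₖ₋₂ (with p₋₁=1, p₋₂=0, q₋₁=0, q₋₂=1):
  k=0: a=4, p=4, q=1
  k=1: a=1, p=5, q=1
  k=2: a=10, p=54, q=11
  k=3: a=1, p=59, q=12
  k=4: a=12, p=762, q=155
  k=5: a=7, p=5393, q=1097

5393/1097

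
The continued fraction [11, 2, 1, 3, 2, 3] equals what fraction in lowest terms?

977/86

Using pₖ = aₖpₖ₋₁ + pₖ₋₂ and qₖ = aₖqₖ₋₁ + qₖ₋₂:
  k=0: a=11, p=11, q=1
  k=1: a=2, p=23, q=2
  k=2: a=1, p=34, q=3
  k=3: a=3, p=125, q=11
  k=4: a=2, p=284, q=25
  k=5: a=3, p=977, q=86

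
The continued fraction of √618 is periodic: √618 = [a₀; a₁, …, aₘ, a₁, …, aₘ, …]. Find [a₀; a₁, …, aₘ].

a₀ = ⌊√618⌋ = 24.
With m₀=0, d₀=1 and mₖ₊₁ = dₖaₖ − mₖ, dₖ₊₁ = (n − mₖ₊₁²)/dₖ, aₖ₊₁ = ⌊(a₀+mₖ₊₁)/dₖ₊₁⌋:
  k=1: m=24, d=42, a=1
  k=2: m=18, d=7, a=6
  k=3: m=24, d=6, a=8
  k=4: m=24, d=7, a=6
  k=5: m=18, d=42, a=1
  k=6: m=24, d=1, a=48
d=1 and a=2a₀=48 at k=6, so the next step gives (m, d) = (24, 42) again — its k=1 value — and the period has length 6.

[24; 1, 6, 8, 6, 1, 48]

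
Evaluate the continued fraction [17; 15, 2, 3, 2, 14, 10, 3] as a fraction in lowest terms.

Fold from the inside: start with 3/1.
  10 + 1/3 = 31/3
  14 + 3/31 = 437/31
  2 + 31/437 = 905/437
  3 + 437/905 = 3152/905
  2 + 905/3152 = 7209/3152
  15 + 3152/7209 = 111287/7209
  17 + 7209/111287 = 1899088/111287

1899088/111287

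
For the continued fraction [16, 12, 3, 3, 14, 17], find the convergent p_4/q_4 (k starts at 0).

28287/1759

Using pₖ = aₖpₖ₋₁ + pₖ₋₂, qₖ = aₖqₖ₋₁ + qₖ₋₂ (with p₋₁=1, p₋₂=0, q₋₁=0, q₋₂=1):
  k=0: a=16, p=16, q=1
  k=1: a=12, p=193, q=12
  k=2: a=3, p=595, q=37
  k=3: a=3, p=1978, q=123
  k=4: a=14, p=28287, q=1759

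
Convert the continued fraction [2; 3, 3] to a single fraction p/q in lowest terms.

23/10

Fold from the inside: start with 3/1.
  3 + 1/3 = 10/3
  2 + 3/10 = 23/10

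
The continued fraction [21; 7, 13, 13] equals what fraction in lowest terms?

Fold from the inside: start with 13/1.
  13 + 1/13 = 170/13
  7 + 13/170 = 1203/170
  21 + 170/1203 = 25433/1203

25433/1203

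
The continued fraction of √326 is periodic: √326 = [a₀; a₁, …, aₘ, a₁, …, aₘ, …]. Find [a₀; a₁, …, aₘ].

[18; 18, 36]

a₀ = ⌊√326⌋ = 18.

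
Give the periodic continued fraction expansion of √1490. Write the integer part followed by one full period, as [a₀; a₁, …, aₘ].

[38; 1, 1, 1, 1, 76]

a₀ = ⌊√1490⌋ = 38.
With m₀=0, d₀=1 and mₖ₊₁ = dₖaₖ − mₖ, dₖ₊₁ = (n − mₖ₊₁²)/dₖ, aₖ₊₁ = ⌊(a₀+mₖ₊₁)/dₖ₊₁⌋:
  k=1: m=38, d=46, a=1
  k=2: m=8, d=31, a=1
  k=3: m=23, d=31, a=1
  k=4: m=8, d=46, a=1
  k=5: m=38, d=1, a=76
d=1 and a=2a₀=76 at k=5, so the next step gives (m, d) = (38, 46) again — its k=1 value — and the period has length 5.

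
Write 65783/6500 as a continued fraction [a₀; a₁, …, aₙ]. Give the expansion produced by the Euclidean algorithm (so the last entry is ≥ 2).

[10; 8, 3, 3, 6, 1, 4, 2]

65783 = 10·6500 + 783
6500 = 8·783 + 236
783 = 3·236 + 75
236 = 3·75 + 11
75 = 6·11 + 9
11 = 1·9 + 2
9 = 4·2 + 1
2 = 2·1 + 0  (stop)
So 65783/6500 = [10; 8, 3, 3, 6, 1, 4, 2].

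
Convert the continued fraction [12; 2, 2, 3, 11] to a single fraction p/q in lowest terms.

2383/192

Fold from the inside: start with 11/1.
  3 + 1/11 = 34/11
  2 + 11/34 = 79/34
  2 + 34/79 = 192/79
  12 + 79/192 = 2383/192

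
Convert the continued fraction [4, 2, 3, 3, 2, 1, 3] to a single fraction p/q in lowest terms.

Fold from the inside: start with 3/1.
  1 + 1/3 = 4/3
  2 + 3/4 = 11/4
  3 + 4/11 = 37/11
  3 + 11/37 = 122/37
  2 + 37/122 = 281/122
  4 + 122/281 = 1246/281

1246/281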